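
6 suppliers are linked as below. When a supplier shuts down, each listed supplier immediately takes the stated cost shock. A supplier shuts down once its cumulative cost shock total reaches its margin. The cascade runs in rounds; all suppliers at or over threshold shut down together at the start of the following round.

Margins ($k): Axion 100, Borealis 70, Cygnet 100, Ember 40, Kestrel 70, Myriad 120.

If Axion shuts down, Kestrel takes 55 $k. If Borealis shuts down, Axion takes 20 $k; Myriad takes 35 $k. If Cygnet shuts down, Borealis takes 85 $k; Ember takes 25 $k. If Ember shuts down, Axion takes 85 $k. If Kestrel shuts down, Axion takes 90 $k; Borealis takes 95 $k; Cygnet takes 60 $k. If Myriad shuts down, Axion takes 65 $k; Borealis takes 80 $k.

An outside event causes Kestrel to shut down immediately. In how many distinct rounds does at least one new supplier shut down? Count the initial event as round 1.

Round 1 — Kestrel shuts down (initial).
  Axion: +90 → 90 < 100
  Borealis: +95 → 95 ≥ 70
  Cygnet: +60 → 60 < 100
Round 2 — Borealis shuts down.
  Axion: +20 → 110 ≥ 100
  Myriad: +35 → 35 < 120
Round 3 — Axion shuts down.
No further shutdowns.

3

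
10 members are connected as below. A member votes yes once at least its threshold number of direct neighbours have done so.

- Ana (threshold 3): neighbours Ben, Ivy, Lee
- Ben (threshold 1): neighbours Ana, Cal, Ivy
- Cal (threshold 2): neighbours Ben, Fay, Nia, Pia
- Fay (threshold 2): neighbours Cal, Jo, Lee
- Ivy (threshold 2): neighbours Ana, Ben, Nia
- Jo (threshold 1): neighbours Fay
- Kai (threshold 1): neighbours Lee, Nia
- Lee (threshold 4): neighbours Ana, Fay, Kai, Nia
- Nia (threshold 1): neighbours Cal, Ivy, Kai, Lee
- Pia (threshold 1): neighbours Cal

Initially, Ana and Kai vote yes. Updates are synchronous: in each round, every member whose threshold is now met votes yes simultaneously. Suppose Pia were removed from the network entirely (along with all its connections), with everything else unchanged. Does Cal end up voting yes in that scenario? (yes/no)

With Pia removed:
Round 1 — Ana, Kai vote yes (initial).
Round 2 — checking thresholds:
  Ben: 1 of 3 neighbours ≥ 1, votes yes.
  Ivy: 1 of 3 neighbours < 2, not yet.
  Lee: 2 of 4 neighbours < 4, not yet.
  Nia: 1 of 4 neighbours ≥ 1, votes yes.
Round 3 — checking thresholds:
  Cal: 2 of 3 neighbours ≥ 2, votes yes.
  Ivy: 3 of 3 neighbours ≥ 2, votes yes.
  Lee: 3 of 4 neighbours < 4, not yet.
Round 4 — no new yes votes; cascade stops.

yes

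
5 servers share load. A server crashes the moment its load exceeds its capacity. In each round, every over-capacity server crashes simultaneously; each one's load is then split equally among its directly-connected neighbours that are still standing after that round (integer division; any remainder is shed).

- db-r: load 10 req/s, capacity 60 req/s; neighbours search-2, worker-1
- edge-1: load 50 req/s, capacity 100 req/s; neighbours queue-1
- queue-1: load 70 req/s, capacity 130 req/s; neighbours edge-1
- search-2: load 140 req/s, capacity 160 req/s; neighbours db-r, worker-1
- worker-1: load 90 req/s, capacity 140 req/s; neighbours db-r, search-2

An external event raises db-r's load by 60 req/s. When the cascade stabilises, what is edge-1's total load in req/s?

Round 1 — db-r at 70 > 60. db-r crashes.
  db-r sheds 70 req/s to search-2, worker-1: 35 each.
    search-2: 140+35 = 175 > 160
    worker-1: 90+35 = 125 ≤ 140
Round 2 — search-2 crashes.
  search-2 sheds 175 req/s to worker-1: 175 each.
    worker-1: 125+175 = 300 > 140
Round 3 — worker-1 crashes.
  worker-1 sheds 300 req/s: no online neighbours, lost.
No further crashes.

50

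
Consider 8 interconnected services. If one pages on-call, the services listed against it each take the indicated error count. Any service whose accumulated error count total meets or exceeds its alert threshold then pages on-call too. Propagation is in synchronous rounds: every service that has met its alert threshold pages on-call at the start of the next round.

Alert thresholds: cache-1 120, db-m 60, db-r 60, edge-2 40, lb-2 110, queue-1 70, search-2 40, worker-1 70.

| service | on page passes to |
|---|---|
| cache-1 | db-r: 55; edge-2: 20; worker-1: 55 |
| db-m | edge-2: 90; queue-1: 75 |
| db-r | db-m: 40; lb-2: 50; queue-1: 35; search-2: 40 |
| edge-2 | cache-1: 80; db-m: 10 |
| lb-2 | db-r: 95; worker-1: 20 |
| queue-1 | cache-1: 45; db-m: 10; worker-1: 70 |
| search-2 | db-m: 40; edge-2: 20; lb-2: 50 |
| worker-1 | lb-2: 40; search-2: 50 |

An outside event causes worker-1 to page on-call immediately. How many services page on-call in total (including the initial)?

Round 1 — worker-1 pages on-call (initial).
  lb-2: +40 → 40 < 110
  search-2: +50 → 50 ≥ 40
Round 2 — search-2 pages on-call.
  db-m: +40 → 40 < 60
  edge-2: +20 → 20 < 40
  lb-2: +50 → 90 < 110
No further pages.

2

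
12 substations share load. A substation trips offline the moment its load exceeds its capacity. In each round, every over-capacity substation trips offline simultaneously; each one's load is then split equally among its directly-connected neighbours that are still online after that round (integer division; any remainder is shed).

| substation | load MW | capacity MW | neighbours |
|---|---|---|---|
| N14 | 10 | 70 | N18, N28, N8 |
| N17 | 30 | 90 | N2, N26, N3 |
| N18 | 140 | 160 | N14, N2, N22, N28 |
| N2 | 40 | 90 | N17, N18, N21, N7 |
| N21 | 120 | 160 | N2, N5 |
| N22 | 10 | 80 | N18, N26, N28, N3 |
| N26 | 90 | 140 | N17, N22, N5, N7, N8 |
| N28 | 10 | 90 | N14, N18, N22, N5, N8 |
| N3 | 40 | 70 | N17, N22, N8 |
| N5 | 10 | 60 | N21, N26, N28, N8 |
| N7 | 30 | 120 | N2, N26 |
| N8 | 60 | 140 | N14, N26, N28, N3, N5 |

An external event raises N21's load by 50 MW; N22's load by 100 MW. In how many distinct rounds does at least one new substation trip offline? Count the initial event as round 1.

Round 1 — N21 at 170 > 160; N22 at 110 > 80. N21, N22 trip offline.
  N21 sheds 170 MW to N2, N5: 85 each.
    N2: 40+85 = 125 > 90
    N5: 10+85 = 95 > 60
  N22 sheds 110 MW to N18, N26, N28, N3: 27 each (2 lost).
    N18: 140+27 = 167 > 160
    N26: 90+27 = 117 ≤ 140
    N28: 10+27 = 37 ≤ 90
    N3: 40+27 = 67 ≤ 70
Round 2 — N18, N2, N5 trip offline.
  N18 sheds 167 MW to N14, N28: 83 each (1 lost).
    N14: 10+83 = 93 > 70
    N28: 37+83 = 120 > 90
  N2 sheds 125 MW to N17, N7: 62 each (1 lost).
    N17: 30+62 = 92 > 90
    N7: 30+62 = 92 ≤ 120
  N5 sheds 95 MW to N26, N28, N8: 31 each (2 lost).
    N26: 117+31 = 148 > 140
    N28: 120+31 = 151 > 90
    N8: 60+31 = 91 ≤ 140
Round 3 — N14, N17, N26, N28 trip offline.
  N14 sheds 93 MW to N8: 93 each.
    N8: 91+93 = 184 > 140
  N17 sheds 92 MW to N3: 92 each.
    N3: 67+92 = 159 > 70
  N26 sheds 148 MW to N7, N8: 74 each.
    N7: 92+74 = 166 > 120
    N8: 184+74 = 258 > 140
  N28 sheds 151 MW to N8: 151 each.
    N8: 258+151 = 409 > 140
Round 4 — N3, N7, N8 trip offline.
  N3 sheds 159 MW: no online neighbours, lost.
  N7 sheds 166 MW: no online neighbours, lost.
  N8 sheds 409 MW: no online neighbours, lost.
No further trips.

4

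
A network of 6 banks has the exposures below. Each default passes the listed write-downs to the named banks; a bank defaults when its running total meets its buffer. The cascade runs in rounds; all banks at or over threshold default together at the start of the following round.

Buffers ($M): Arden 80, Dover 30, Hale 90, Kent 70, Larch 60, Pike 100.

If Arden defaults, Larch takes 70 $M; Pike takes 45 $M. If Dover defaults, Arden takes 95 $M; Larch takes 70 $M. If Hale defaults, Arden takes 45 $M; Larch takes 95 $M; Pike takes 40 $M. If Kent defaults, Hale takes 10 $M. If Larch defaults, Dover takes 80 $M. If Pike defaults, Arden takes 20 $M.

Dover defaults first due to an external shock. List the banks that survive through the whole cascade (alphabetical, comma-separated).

Round 1 — Dover defaults (initial).
  Arden: +95 → 95 ≥ 80
  Larch: +70 → 70 ≥ 60
Round 2 — Arden, Larch default.
  Pike: +45 → 45 < 100
No further defaults.

Hale, Kent, Pike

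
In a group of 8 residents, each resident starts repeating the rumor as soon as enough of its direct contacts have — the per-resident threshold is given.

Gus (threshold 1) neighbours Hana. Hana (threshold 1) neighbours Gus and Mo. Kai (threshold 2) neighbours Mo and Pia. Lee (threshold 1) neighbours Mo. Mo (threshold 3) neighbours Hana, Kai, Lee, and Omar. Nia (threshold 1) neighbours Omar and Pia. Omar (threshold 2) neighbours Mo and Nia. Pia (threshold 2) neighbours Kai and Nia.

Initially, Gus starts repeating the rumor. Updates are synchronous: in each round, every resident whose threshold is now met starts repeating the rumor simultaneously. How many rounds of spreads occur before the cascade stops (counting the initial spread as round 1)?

Round 1 — Gus starts repeating the rumor (initial).
Round 2 — checking thresholds:
  Hana: 1 of 2 neighbours ≥ 1, starts repeating the rumor.
Round 3 — no new spreads; cascade stops.

2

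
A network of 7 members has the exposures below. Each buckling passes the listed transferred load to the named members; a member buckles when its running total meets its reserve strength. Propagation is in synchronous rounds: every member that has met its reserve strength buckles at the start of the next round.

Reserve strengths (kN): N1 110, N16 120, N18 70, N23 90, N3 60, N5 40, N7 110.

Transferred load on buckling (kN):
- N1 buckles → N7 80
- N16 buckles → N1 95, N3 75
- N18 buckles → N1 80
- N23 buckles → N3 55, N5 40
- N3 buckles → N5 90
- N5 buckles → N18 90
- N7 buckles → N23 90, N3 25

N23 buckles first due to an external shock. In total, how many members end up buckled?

3

Round 1 — N23 buckles (initial).
  N3: +55 → 55 < 60
  N5: +40 → 40 ≥ 40
Round 2 — N5 buckles.
  N18: +90 → 90 ≥ 70
Round 3 — N18 buckles.
  N1: +80 → 80 < 110
No further bucklings.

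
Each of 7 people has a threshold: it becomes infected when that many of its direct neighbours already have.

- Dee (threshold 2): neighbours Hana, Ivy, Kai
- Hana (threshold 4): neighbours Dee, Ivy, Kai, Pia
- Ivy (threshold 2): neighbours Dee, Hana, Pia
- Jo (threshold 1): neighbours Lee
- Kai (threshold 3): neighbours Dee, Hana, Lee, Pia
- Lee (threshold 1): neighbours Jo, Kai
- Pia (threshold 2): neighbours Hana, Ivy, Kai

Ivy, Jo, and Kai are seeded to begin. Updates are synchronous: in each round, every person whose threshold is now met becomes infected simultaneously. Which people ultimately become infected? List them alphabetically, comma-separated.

Round 1 — Ivy, Jo, Kai become infected (initial).
Round 2 — checking thresholds:
  Dee: 2 of 3 neighbours ≥ 2, becomes infected.
  Hana: 2 of 4 neighbours < 4, holds.
  Lee: 2 of 2 neighbours ≥ 1, becomes infected.
  Pia: 2 of 3 neighbours ≥ 2, becomes infected.
Round 3 — checking thresholds:
  Hana: 4 of 4 neighbours ≥ 4, becomes infected.
Round 4 — no new infections; cascade stops.

Dee, Hana, Ivy, Jo, Kai, Lee, Pia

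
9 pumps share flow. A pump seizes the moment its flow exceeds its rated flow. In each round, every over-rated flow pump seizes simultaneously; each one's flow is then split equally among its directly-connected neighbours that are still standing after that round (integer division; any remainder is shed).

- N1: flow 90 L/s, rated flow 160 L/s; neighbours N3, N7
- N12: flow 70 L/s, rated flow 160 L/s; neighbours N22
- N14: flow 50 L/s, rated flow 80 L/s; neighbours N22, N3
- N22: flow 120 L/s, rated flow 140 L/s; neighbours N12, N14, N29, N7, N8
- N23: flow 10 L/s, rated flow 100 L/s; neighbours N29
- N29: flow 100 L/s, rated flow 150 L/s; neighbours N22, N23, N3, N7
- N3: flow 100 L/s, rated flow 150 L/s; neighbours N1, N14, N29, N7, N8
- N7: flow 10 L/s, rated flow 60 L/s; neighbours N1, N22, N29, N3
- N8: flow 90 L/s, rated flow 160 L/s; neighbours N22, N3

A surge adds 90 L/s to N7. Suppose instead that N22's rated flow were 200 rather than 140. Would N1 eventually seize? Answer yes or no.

With N22's rated flow at 200:
Round 1 — N7 at 100 > 60. N7 seizes.
  N7 sheds 100 L/s to N1, N22, N29, N3: 25 each.
    N1: 90+25 = 115 ≤ 160
    N22: 120+25 = 145 ≤ 200
    N29: 100+25 = 125 ≤ 150
    N3: 100+25 = 125 ≤ 150
No further seizures.

no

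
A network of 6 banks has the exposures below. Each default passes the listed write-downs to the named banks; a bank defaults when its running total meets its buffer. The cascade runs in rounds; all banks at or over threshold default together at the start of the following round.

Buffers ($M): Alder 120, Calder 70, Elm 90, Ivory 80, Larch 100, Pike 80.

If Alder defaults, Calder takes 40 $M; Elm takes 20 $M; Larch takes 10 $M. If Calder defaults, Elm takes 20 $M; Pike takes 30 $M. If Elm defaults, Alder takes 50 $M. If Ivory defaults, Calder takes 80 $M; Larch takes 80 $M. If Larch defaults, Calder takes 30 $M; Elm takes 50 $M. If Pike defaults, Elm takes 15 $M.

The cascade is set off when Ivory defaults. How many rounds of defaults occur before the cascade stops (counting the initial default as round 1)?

2

Round 1 — Ivory defaults (initial).
  Calder: +80 → 80 ≥ 70
  Larch: +80 → 80 < 100
Round 2 — Calder defaults.
  Elm: +20 → 20 < 90
  Pike: +30 → 30 < 80
No further defaults.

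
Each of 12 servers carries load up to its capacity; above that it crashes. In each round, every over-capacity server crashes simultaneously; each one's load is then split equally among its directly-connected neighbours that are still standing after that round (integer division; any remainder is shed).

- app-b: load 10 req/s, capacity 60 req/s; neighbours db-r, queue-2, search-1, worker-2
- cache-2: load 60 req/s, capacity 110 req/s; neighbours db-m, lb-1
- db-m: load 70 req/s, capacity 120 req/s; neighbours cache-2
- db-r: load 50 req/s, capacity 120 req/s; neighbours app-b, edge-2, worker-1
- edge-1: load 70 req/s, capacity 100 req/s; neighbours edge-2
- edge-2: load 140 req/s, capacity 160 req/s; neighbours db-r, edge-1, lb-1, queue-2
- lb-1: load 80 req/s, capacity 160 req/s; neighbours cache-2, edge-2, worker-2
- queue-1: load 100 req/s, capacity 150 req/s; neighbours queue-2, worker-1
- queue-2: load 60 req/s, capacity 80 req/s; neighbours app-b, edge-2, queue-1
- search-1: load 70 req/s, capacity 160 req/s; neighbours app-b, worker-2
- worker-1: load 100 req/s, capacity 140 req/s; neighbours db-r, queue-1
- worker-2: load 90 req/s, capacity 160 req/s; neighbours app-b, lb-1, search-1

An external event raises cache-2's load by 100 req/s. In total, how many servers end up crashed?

Round 1 — cache-2 at 160 > 110. cache-2 crashes.
  cache-2 sheds 160 req/s to db-m, lb-1: 80 each.
    db-m: 70+80 = 150 > 120
    lb-1: 80+80 = 160 ≤ 160
Round 2 — db-m crashes.
  db-m sheds 150 req/s: no online neighbours, lost.
No further crashes.

2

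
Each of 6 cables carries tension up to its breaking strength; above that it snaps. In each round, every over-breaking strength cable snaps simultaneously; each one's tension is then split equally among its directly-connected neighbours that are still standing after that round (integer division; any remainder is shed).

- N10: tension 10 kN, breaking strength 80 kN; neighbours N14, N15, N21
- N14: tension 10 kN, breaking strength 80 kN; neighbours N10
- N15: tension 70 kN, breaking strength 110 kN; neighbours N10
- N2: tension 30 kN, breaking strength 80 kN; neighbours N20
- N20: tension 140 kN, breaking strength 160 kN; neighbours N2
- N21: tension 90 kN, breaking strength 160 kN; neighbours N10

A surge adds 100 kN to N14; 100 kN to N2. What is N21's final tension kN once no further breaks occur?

Round 1 — N14 at 110 > 80; N2 at 130 > 80. N14, N2 snap.
  N14 sheds 110 kN to N10: 110 each.
    N10: 10+110 = 120 > 80
  N2 sheds 130 kN to N20: 130 each.
    N20: 140+130 = 270 > 160
Round 2 — N10, N20 snap.
  N10 sheds 120 kN to N15, N21: 60 each.
    N15: 70+60 = 130 > 110
    N21: 90+60 = 150 ≤ 160
  N20 sheds 270 kN: no online neighbours, lost.
Round 3 — N15 snaps.
  N15 sheds 130 kN: no online neighbours, lost.
No further breaks.

150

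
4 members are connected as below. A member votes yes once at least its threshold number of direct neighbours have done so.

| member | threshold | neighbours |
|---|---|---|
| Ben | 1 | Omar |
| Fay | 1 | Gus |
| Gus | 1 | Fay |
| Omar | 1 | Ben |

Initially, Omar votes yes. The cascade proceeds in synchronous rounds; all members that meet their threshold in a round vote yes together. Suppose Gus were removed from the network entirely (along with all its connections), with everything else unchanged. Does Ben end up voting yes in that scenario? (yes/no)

yes

With Gus removed:
Round 1 — Omar votes yes (initial).
Round 2 — checking thresholds:
  Ben: 1 of 1 neighbours ≥ 1, votes yes.
Round 3 — no new yes votes; cascade stops.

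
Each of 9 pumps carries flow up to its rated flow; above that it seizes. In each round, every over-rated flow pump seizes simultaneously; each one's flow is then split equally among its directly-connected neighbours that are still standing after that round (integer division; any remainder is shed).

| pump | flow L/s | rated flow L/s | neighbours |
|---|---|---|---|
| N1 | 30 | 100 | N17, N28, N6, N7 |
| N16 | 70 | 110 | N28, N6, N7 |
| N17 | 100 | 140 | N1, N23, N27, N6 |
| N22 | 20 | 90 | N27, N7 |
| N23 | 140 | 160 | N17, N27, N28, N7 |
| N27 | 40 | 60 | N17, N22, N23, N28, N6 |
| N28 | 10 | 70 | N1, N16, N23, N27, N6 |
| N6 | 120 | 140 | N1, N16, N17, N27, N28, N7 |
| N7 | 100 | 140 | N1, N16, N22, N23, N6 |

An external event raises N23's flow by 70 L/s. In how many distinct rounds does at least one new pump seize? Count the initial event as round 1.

4

Round 1 — N23 at 210 > 160. N23 seizes.
  N23 sheds 210 L/s to N17, N27, N28, N7: 52 each (2 lost).
    N17: 100+52 = 152 > 140
    N27: 40+52 = 92 > 60
    N28: 10+52 = 62 ≤ 70
    N7: 100+52 = 152 > 140
Round 2 — N17, N27, N7 seize.
  N17 sheds 152 L/s to N1, N6: 76 each.
    N1: 30+76 = 106 > 100
    N6: 120+76 = 196 > 140
  N27 sheds 92 L/s to N22, N28, N6: 30 each (2 lost).
    N22: 20+30 = 50 ≤ 90
    N28: 62+30 = 92 > 70
    N6: 196+30 = 226 > 140
  N7 sheds 152 L/s to N1, N16, N22, N6: 38 each.
    N1: 106+38 = 144 > 100
    N16: 70+38 = 108 ≤ 110
    N22: 50+38 = 88 ≤ 90
    N6: 226+38 = 264 > 140
Round 3 — N1, N28, N6 seize.
  N1 sheds 144 L/s: no online neighbours, lost.
  N28 sheds 92 L/s to N16: 92 each.
    N16: 108+92 = 200 > 110
  N6 sheds 264 L/s to N16: 264 each.
    N16: 200+264 = 464 > 110
Round 4 — N16 seizes.
  N16 sheds 464 L/s: no online neighbours, lost.
No further seizures.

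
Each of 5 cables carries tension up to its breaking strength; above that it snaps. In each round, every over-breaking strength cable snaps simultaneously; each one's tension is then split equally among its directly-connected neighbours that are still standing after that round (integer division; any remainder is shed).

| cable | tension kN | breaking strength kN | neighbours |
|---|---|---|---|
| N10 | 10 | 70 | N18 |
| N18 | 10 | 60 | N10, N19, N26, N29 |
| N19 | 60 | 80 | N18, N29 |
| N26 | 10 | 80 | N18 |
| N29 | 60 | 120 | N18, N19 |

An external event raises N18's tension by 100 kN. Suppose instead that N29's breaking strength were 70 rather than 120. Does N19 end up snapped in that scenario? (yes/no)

With N29's breaking strength at 70:
Round 1 — N18 at 110 > 60. N18 snaps.
  N18 sheds 110 kN to N10, N19, N26, N29: 27 each (2 lost).
    N10: 10+27 = 37 ≤ 70
    N19: 60+27 = 87 > 80
    N26: 10+27 = 37 ≤ 80
    N29: 60+27 = 87 > 70
Round 2 — N19, N29 snap.
  N19 sheds 87 kN: no online neighbours, lost.
  N29 sheds 87 kN: no online neighbours, lost.
No further breaks.

yes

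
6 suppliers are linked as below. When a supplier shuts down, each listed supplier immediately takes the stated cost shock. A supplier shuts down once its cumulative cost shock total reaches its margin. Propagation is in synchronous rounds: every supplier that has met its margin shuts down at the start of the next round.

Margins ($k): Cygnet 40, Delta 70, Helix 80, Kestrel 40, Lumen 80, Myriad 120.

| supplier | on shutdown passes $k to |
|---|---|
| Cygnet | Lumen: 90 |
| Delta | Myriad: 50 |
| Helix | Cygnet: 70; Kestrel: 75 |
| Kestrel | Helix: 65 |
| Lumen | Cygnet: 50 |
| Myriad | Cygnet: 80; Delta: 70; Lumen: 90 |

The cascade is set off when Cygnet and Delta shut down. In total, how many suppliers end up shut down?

Round 1 — Cygnet, Delta shut down (initial).
  Lumen: +90 → 90 ≥ 80
  Myriad: +50 → 50 < 120
Round 2 — Lumen shuts down.
No further shutdowns.

3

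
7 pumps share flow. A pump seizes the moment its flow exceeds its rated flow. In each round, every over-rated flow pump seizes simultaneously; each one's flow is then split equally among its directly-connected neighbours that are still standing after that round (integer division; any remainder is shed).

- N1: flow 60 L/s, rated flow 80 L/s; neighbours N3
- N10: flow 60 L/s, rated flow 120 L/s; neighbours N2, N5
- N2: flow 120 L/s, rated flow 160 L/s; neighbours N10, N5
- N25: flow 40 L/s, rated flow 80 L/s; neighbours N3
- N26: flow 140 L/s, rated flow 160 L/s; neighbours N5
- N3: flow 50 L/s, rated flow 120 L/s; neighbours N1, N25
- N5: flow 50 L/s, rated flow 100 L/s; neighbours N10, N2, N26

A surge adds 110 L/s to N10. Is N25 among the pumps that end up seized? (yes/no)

no

Round 1 — N10 at 170 > 120. N10 seizes.
  N10 sheds 170 L/s to N2, N5: 85 each.
    N2: 120+85 = 205 > 160
    N5: 50+85 = 135 > 100
Round 2 — N2, N5 seize.
  N2 sheds 205 L/s: no online neighbours, lost.
  N5 sheds 135 L/s to N26: 135 each.
    N26: 140+135 = 275 > 160
Round 3 — N26 seizes.
  N26 sheds 275 L/s: no online neighbours, lost.
No further seizures.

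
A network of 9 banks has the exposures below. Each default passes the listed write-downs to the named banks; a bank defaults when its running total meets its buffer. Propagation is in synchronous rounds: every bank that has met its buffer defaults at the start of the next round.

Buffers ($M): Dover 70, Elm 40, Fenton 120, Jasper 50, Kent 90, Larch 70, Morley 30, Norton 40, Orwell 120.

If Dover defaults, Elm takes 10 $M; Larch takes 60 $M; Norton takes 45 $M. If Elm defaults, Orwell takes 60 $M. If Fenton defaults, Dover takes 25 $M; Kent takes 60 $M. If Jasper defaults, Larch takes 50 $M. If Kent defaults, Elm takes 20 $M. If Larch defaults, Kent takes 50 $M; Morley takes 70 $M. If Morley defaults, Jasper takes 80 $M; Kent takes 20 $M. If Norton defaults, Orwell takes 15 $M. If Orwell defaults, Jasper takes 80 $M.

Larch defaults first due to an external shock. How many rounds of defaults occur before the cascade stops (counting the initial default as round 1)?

3

Round 1 — Larch defaults (initial).
  Kent: +50 → 50 < 90
  Morley: +70 → 70 ≥ 30
Round 2 — Morley defaults.
  Jasper: +80 → 80 ≥ 50
  Kent: +20 → 70 < 90
Round 3 — Jasper defaults.
No further defaults.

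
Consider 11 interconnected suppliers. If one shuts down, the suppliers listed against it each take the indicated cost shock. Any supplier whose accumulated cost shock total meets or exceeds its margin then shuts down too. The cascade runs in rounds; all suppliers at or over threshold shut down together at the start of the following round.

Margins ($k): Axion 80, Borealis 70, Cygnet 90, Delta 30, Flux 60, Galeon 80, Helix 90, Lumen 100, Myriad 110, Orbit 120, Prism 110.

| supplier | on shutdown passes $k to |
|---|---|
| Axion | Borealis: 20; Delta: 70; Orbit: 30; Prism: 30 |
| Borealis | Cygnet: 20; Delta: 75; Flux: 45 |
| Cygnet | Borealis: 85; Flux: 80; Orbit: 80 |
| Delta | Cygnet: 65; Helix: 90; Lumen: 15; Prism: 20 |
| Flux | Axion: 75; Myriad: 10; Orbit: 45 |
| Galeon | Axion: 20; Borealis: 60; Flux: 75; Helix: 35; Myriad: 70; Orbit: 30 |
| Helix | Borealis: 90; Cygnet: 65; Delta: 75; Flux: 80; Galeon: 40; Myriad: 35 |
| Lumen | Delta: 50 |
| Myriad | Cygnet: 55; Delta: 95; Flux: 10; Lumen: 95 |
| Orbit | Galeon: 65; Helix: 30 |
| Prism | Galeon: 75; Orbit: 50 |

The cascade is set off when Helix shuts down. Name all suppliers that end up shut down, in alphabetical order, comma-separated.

Round 1 — Helix shuts down (initial).
  Borealis: +90 → 90 ≥ 70
  Cygnet: +65 → 65 < 90
  Delta: +75 → 75 ≥ 30
  Flux: +80 → 80 ≥ 60
  Galeon: +40 → 40 < 80
  Myriad: +35 → 35 < 110
Round 2 — Borealis, Delta, Flux shut down.
  Axion: +75 → 75 < 80
  Cygnet: +20+65 → 150 ≥ 90
  Lumen: +15 → 15 < 100
  Myriad: +10 → 45 < 110
  Orbit: +45 → 45 < 120
  Prism: +20 → 20 < 110
Round 3 — Cygnet shuts down.
  Orbit: +80 → 125 ≥ 120
Round 4 — Orbit shuts down.
  Galeon: +65 → 105 ≥ 80
Round 5 — Galeon shuts down.
  Axion: +20 → 95 ≥ 80
  Myriad: +70 → 115 ≥ 110
Round 6 — Axion, Myriad shut down.
  Lumen: +95 → 110 ≥ 100
  Prism: +30 → 50 < 110
Round 7 — Lumen shuts down.
No further shutdowns.

Axion, Borealis, Cygnet, Delta, Flux, Galeon, Helix, Lumen, Myriad, Orbit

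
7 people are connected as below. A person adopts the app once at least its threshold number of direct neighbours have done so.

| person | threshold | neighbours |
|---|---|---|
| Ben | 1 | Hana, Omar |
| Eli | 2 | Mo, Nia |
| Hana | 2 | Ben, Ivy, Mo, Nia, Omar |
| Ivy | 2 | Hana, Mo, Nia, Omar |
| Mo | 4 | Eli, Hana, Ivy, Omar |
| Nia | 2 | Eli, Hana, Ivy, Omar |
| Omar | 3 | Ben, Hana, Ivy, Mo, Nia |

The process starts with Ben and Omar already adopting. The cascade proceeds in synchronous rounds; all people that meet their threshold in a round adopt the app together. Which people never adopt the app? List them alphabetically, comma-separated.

Eli, Mo

Round 1 — Ben, Omar adopt the app (initial).
Round 2 — checking thresholds:
  Hana: 2 of 5 neighbours ≥ 2, adopts the app.
  Ivy: 1 of 4 neighbours < 2, holds.
  Mo: 1 of 4 neighbours < 4, holds.
  Nia: 1 of 4 neighbours < 2, holds.
Round 3 — checking thresholds:
  Ivy: 2 of 4 neighbours ≥ 2, adopts the app.
  Mo: 2 of 4 neighbours < 4, holds.
  Nia: 2 of 4 neighbours ≥ 2, adopts the app.
Round 4 — no new adoptions; cascade stops.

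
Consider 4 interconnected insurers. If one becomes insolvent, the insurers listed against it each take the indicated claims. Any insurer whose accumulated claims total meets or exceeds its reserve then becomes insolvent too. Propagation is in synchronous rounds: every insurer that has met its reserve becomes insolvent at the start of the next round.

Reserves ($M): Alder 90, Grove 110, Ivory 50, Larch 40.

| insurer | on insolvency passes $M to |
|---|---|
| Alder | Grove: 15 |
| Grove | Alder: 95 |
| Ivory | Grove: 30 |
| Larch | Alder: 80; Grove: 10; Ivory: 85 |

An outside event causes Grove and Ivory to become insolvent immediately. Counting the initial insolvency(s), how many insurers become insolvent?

Round 1 — Grove, Ivory become insolvent (initial).
  Alder: +95 → 95 ≥ 90
Round 2 — Alder becomes insolvent.
No further insolvencies.

3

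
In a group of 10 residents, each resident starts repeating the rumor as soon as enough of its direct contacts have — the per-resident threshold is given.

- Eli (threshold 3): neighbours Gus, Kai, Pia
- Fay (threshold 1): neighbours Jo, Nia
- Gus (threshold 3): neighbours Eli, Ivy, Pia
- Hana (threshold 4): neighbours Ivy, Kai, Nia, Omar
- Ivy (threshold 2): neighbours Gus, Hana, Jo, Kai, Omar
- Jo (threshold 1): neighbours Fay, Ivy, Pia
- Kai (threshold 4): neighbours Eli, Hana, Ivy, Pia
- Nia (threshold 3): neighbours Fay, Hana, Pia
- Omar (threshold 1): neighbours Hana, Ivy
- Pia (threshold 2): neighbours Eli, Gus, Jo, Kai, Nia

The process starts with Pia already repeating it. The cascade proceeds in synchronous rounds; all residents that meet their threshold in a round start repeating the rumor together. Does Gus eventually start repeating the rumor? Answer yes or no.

Round 1 — Pia starts repeating the rumor (initial).
Round 2 — checking thresholds:
  Eli: 1 of 3 neighbours < 3, holds.
  Gus: 1 of 3 neighbours < 3, holds.
  Jo: 1 of 3 neighbours ≥ 1, starts repeating the rumor.
  Kai: 1 of 4 neighbours < 4, holds.
  Nia: 1 of 3 neighbours < 3, holds.
Round 3 — checking thresholds:
  Eli: 1 of 3 neighbours < 3, holds.
  Fay: 1 of 2 neighbours ≥ 1, starts repeating the rumor.
  Gus: 1 of 3 neighbours < 3, holds.
  Ivy: 1 of 5 neighbours < 2, holds.
  Kai: 1 of 4 neighbours < 4, holds.
  Nia: 1 of 3 neighbours < 3, holds.
Round 4 — no new spreads; cascade stops.

no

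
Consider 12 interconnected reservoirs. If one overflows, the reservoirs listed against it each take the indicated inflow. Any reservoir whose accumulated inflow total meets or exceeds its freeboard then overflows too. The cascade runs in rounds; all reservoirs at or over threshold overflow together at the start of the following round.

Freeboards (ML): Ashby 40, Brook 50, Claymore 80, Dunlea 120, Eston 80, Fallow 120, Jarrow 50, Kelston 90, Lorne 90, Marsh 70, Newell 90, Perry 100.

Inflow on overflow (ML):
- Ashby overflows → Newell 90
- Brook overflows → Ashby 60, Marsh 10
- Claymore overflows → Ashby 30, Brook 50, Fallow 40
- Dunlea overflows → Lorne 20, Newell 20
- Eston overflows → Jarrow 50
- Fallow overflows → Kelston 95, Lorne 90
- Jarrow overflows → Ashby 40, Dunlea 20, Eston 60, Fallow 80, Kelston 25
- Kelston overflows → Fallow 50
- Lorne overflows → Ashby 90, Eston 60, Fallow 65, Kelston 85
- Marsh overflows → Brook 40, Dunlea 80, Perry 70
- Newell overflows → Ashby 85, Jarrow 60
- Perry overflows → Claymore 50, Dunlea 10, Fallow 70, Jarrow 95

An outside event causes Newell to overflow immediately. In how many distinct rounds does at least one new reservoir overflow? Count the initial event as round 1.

Round 1 — Newell overflows (initial).
  Ashby: +85 → 85 ≥ 40
  Jarrow: +60 → 60 ≥ 50
Round 2 — Ashby, Jarrow overflow.
  Dunlea: +20 → 20 < 120
  Eston: +60 → 60 < 80
  Fallow: +80 → 80 < 120
  Kelston: +25 → 25 < 90
No further overflows.

2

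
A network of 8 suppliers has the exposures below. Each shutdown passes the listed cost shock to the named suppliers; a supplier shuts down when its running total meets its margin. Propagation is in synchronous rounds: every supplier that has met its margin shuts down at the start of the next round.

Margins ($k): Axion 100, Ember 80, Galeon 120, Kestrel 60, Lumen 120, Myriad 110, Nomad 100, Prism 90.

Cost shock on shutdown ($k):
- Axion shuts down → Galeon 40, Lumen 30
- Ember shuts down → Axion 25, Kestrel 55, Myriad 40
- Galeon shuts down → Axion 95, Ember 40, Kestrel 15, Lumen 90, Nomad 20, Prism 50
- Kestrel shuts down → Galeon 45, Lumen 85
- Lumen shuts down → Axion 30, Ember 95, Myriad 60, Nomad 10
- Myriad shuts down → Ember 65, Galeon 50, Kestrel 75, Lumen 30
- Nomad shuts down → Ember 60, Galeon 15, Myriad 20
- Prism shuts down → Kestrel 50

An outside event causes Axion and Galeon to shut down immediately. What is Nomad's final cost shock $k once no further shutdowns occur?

30

Round 1 — Axion, Galeon shut down (initial).
  Ember: +40 → 40 < 80
  Kestrel: +15 → 15 < 60
  Lumen: +30+90 → 120 ≥ 120
  Nomad: +20 → 20 < 100
  Prism: +50 → 50 < 90
Round 2 — Lumen shuts down.
  Ember: +95 → 135 ≥ 80
  Myriad: +60 → 60 < 110
  Nomad: +10 → 30 < 100
Round 3 — Ember shuts down.
  Kestrel: +55 → 70 ≥ 60
  Myriad: +40 → 100 < 110
Round 4 — Kestrel shuts down.
No further shutdowns.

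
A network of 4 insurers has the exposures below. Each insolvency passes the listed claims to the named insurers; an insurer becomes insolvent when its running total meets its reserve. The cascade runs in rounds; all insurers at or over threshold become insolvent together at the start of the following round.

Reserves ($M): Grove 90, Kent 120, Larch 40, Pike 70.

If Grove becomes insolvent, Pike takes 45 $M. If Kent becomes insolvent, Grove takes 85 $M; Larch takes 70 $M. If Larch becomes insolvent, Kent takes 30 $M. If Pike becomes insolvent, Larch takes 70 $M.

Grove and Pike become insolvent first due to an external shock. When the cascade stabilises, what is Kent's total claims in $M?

Round 1 — Grove, Pike become insolvent (initial).
  Larch: +70 → 70 ≥ 40
Round 2 — Larch becomes insolvent.
  Kent: +30 → 30 < 120
No further insolvencies.

30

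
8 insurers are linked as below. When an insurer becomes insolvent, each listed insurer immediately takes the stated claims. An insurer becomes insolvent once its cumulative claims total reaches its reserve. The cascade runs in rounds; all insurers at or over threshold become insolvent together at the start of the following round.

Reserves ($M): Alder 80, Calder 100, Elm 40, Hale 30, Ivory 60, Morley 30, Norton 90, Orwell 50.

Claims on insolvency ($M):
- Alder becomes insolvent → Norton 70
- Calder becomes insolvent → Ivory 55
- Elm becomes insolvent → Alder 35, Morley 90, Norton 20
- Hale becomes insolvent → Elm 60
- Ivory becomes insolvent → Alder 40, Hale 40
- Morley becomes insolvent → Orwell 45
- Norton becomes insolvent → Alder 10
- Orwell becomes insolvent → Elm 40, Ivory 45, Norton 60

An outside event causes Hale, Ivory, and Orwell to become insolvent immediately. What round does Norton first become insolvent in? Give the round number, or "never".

Round 1 — Hale, Ivory, Orwell become insolvent (initial).
  Alder: +40 → 40 < 80
  Elm: +60+40 → 100 ≥ 40
  Norton: +60 → 60 < 90
Round 2 — Elm becomes insolvent.
  Alder: +35 → 75 < 80
  Morley: +90 → 90 ≥ 30
  Norton: +20 → 80 < 90
Round 3 — Morley becomes insolvent.
No further insolvencies.

never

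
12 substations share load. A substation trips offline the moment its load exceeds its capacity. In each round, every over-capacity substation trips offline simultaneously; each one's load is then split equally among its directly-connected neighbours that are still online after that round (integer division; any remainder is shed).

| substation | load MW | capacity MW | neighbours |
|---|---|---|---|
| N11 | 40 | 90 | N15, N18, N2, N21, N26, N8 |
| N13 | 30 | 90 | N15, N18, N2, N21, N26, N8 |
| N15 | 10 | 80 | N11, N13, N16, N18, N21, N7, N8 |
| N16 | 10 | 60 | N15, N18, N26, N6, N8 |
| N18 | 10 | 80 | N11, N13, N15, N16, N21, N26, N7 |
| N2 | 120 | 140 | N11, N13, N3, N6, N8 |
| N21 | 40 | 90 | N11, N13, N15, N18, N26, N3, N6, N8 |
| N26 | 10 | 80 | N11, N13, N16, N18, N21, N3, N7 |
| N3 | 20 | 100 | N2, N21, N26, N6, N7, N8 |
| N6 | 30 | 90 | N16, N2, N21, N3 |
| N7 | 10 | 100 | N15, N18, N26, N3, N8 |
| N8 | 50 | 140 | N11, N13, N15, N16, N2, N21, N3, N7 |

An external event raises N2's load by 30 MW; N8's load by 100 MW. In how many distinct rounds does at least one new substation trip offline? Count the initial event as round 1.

2

Round 1 — N2 at 150 > 140; N8 at 150 > 140. N2, N8 trip offline.
  N2 sheds 150 MW to N11, N13, N3, N6: 37 each (2 lost).
    N11: 40+37 = 77 ≤ 90
    N13: 30+37 = 67 ≤ 90
    N3: 20+37 = 57 ≤ 100
    N6: 30+37 = 67 ≤ 90
  N8 sheds 150 MW to N11, N13, N15, N16, N21, N3, N7: 21 each (3 lost).
    N11: 77+21 = 98 > 90
    N13: 67+21 = 88 ≤ 90
    N15: 10+21 = 31 ≤ 80
    N16: 10+21 = 31 ≤ 60
    N21: 40+21 = 61 ≤ 90
    N3: 57+21 = 78 ≤ 100
    N7: 10+21 = 31 ≤ 100
Round 2 — N11 trips offline.
  N11 sheds 98 MW to N15, N18, N21, N26: 24 each (2 lost).
    N15: 31+24 = 55 ≤ 80
    N18: 10+24 = 34 ≤ 80
    N21: 61+24 = 85 ≤ 90
    N26: 10+24 = 34 ≤ 80
No further trips.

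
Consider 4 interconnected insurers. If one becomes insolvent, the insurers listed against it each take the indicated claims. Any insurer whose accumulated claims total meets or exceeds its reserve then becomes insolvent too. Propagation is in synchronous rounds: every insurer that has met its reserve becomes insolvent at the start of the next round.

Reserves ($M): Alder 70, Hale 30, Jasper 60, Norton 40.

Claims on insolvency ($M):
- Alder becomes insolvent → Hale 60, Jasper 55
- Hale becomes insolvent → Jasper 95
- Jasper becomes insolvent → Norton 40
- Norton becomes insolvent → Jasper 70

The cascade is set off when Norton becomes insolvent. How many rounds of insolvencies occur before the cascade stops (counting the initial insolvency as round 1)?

2

Round 1 — Norton becomes insolvent (initial).
  Jasper: +70 → 70 ≥ 60
Round 2 — Jasper becomes insolvent.
No further insolvencies.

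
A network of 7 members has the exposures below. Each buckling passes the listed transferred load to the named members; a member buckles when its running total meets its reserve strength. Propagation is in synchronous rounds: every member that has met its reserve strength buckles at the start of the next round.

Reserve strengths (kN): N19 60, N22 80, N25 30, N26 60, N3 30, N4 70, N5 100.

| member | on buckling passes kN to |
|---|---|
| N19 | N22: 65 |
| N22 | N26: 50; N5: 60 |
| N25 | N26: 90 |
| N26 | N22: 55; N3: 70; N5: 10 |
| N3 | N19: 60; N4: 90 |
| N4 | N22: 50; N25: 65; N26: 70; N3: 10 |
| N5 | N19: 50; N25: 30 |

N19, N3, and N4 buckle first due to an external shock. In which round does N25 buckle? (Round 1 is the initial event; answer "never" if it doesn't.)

2

Round 1 — N19, N3, N4 buckle (initial).
  N22: +65+50 → 115 ≥ 80
  N25: +65 → 65 ≥ 30
  N26: +70 → 70 ≥ 60
Round 2 — N22, N25, N26 buckle.
  N5: +60+10 → 70 < 100
No further bucklings.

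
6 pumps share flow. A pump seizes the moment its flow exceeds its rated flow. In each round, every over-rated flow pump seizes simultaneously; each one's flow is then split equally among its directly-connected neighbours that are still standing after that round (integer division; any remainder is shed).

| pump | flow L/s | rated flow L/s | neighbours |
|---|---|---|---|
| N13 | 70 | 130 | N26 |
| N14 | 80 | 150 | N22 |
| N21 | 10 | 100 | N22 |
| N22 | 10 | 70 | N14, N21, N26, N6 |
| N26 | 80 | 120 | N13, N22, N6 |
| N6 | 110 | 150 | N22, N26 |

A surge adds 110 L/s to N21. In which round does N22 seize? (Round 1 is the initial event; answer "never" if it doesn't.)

2

Round 1 — N21 at 120 > 100. N21 seizes.
  N21 sheds 120 L/s to N22: 120 each.
    N22: 10+120 = 130 > 70
Round 2 — N22 seizes.
  N22 sheds 130 L/s to N14, N26, N6: 43 each (1 lost).
    N14: 80+43 = 123 ≤ 150
    N26: 80+43 = 123 > 120
    N6: 110+43 = 153 > 150
Round 3 — N26, N6 seize.
  N26 sheds 123 L/s to N13: 123 each.
    N13: 70+123 = 193 > 130
  N6 sheds 153 L/s: no online neighbours, lost.
Round 4 — N13 seizes.
  N13 sheds 193 L/s: no online neighbours, lost.
No further seizures.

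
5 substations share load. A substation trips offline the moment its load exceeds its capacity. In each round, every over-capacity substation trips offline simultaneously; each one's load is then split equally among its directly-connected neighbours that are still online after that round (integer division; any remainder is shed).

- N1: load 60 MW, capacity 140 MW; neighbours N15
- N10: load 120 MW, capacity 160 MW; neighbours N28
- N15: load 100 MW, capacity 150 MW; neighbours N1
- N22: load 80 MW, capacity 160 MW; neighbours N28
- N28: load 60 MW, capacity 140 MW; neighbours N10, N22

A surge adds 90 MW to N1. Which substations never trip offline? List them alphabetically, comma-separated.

N10, N22, N28

Round 1 — N1 at 150 > 140. N1 trips offline.
  N1 sheds 150 MW to N15: 150 each.
    N15: 100+150 = 250 > 150
Round 2 — N15 trips offline.
  N15 sheds 250 MW: no online neighbours, lost.
No further trips.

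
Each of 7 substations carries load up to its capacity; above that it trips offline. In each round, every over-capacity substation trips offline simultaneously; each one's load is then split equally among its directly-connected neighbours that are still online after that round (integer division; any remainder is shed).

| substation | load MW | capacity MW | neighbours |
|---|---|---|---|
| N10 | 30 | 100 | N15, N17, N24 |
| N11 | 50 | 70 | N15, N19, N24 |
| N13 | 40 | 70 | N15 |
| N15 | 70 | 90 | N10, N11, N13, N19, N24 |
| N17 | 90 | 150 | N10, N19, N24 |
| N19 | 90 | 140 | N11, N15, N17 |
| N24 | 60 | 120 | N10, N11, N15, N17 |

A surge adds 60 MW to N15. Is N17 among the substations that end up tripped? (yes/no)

yes

Round 1 — N15 at 130 > 90. N15 trips offline.
  N15 sheds 130 MW to N10, N11, N13, N19, N24: 26 each.
    N10: 30+26 = 56 ≤ 100
    N11: 50+26 = 76 > 70
    N13: 40+26 = 66 ≤ 70
    N19: 90+26 = 116 ≤ 140
    N24: 60+26 = 86 ≤ 120
Round 2 — N11 trips offline.
  N11 sheds 76 MW to N19, N24: 38 each.
    N19: 116+38 = 154 > 140
    N24: 86+38 = 124 > 120
Round 3 — N19, N24 trip offline.
  N19 sheds 154 MW to N17: 154 each.
    N17: 90+154 = 244 > 150
  N24 sheds 124 MW to N10, N17: 62 each.
    N10: 56+62 = 118 > 100
    N17: 244+62 = 306 > 150
Round 4 — N10, N17 trip offline.
  N10 sheds 118 MW: no online neighbours, lost.
  N17 sheds 306 MW: no online neighbours, lost.
No further trips.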